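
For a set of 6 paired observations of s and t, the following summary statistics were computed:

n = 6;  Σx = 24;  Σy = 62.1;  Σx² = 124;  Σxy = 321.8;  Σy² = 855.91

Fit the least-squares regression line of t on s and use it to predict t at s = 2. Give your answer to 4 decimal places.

5.1071

Sxx = Σx² − (Σx)²/n = 124 − 96 = 28
Sxy = Σxy − (Σx)(Σy)/n = 321.8 − 248.4 = 73.4
b = Sxy/Sxx = 73.4/28 = 2.621429
a = ȳ − b·x̄ = 10.35 − 2.621429·4 = -0.135714
ŷ(2) = a + b·2 = -0.135714 + 2.621429·2 = 5.107143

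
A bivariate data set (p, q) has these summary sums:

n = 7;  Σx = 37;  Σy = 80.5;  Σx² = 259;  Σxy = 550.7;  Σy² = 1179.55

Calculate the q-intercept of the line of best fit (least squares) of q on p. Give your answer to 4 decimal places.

Sxx = Σx² − (Σx)²/n = 259 − 195.571429 = 63.428571
Sxy = Σxy − (Σx)(Σy)/n = 550.7 − 425.5 = 125.2
b = Sxy/Sxx = 125.2/63.428571 = 1.973874
a = ȳ − b·x̄ = 11.5 − 1.973874·5.285714 = 1.066667

1.0667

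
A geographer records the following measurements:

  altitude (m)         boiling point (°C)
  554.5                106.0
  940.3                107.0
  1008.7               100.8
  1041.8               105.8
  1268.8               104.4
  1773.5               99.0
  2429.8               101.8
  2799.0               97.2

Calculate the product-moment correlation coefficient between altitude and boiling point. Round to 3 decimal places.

-0.778

n = 8, Σx = 11816.4, Σy = 822, Σxy = 1198744.16, Σx² = 21787942, Σy² = 84550.72
Sxx = Σx² − (Σx)²/n = 21787942 − 17453413.62 = 4334528.38
Sxy = Σxy − (Σx)(Σy)/n = 1198744.16 − 1214135.1 = -15390.94
Syy = Σy² − (Σy)²/n = 84550.72 − 84460.5 = 90.22
r = Sxy/√(Sxx·Syy) = -15390.94/√(391061150.4436) = -15390.94/19775.266128 = -0.778292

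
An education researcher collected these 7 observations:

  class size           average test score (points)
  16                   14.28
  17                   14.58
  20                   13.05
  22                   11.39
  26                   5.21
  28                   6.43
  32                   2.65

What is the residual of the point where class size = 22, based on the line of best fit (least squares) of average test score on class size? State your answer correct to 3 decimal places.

0.942

n = 7, Σx = 161, Σy = 67.59, Σxy = 1388.22, Σx² = 3913
Sxx = Σx² − (Σx)²/n = 3913 − 3703 = 210
Sxy = Σxy − (Σx)(Σy)/n = 1388.22 − 1554.57 = -166.35
b = Sxy/Sxx = -166.35/210 = -0.792143
a = ȳ − b·x̄ = 9.655714 − (-0.792143)·23 = 27.875
ŷ(22) = 27.875 + (-0.792143)·22 = 10.447857
residual = y − ŷ = 11.39 − 10.447857 = 0.942143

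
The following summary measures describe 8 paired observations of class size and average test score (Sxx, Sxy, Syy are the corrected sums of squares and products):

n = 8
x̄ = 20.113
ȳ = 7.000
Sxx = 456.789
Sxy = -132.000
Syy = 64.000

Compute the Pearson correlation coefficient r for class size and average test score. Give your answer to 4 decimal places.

r = Sxy/√(Sxx·Syy) = -132/√(29234.496) = -132/170.980981 = -0.772016

-0.7720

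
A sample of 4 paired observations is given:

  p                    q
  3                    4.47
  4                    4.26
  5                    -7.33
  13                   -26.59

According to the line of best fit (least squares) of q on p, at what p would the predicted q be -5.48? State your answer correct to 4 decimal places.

5.9862

n = 4, Σx = 25, Σy = -25.19, Σxy = -351.87, Σx² = 219
Sxx = Σx² − (Σx)²/n = 219 − 156.25 = 62.75
Sxy = Σxy − (Σx)(Σy)/n = -351.87 − (-157.4375) = -194.4325
b = Sxy/Sxx = -194.4325/62.75 = -3.098526
a = ȳ − b·x̄ = -6.2975 − (-3.098526)·6.25 = 13.068287
Set a + b·x = -5.48: x = (-5.48 − 13.068287) / (-3.098526) = 5.986165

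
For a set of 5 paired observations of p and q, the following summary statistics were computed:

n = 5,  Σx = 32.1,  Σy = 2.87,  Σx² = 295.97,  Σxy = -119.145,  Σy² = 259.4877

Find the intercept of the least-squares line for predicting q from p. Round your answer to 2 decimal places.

10.40

Sxx = Σx² − (Σx)²/n = 295.97 − 206.082 = 89.888
Sxy = Σxy − (Σx)(Σy)/n = -119.145 − 18.4254 = -137.5704
b = Sxy/Sxx = -137.5704/89.888 = -1.530465
a = ȳ − b·x̄ = 0.574 − (-1.530465)·6.42 = 10.399583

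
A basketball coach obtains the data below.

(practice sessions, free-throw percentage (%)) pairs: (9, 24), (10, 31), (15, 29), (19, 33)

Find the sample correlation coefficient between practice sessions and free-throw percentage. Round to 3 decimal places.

0.701

n = 4, Σx = 53, Σy = 117, Σxy = 1588, Σx² = 767, Σy² = 3467
Sxx = Σx² − (Σx)²/n = 767 − 702.25 = 64.75
Sxy = Σxy − (Σx)(Σy)/n = 1588 − 1550.25 = 37.75
Syy = Σy² − (Σy)²/n = 3467 − 3422.25 = 44.75
r = Sxy/√(Sxx·Syy) = 37.75/√(2897.5625) = 37.75/53.829012 = 0.701295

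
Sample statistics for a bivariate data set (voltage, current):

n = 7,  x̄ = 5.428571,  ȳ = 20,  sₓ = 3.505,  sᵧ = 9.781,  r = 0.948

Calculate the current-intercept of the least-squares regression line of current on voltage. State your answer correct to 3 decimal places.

b = r · sᵧ/sₓ = 0.948 · 9.781/3.505 = 2.645474
a = ȳ − b·x̄ = 20 − 2.645474·5.428571 = 5.638854

5.639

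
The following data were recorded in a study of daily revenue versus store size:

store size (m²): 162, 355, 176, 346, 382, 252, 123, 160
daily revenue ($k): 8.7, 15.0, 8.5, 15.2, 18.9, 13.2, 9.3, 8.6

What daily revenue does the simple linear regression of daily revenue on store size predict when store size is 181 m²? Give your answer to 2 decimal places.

n = 8, Σx = 1956, Σy = 97.4, Σxy = 26555.7, Σx² = 553118
Sxx = Σx² − (Σx)²/n = 553118 − 478242 = 74876
Sxy = Σxy − (Σx)(Σy)/n = 26555.7 − 23814.3 = 2741.4
b = Sxy/Sxx = 2741.4/74876 = 0.036613
a = ȳ − b·x̄ = 12.175 − 0.036613·244.5 = 3.223236
ŷ(181) = a + b·181 = 3.223236 + 0.036613·181 = 9.850104

9.85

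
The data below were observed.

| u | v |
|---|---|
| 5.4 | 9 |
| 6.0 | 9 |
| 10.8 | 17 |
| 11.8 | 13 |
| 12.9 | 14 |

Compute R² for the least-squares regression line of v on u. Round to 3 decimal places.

0.666

n = 5, Σx = 46.9, Σy = 62, Σxy = 620.2, Σx² = 487.45, Σy² = 816
Sxx = Σx² − (Σx)²/n = 487.45 − 439.922 = 47.528
Sxy = Σxy − (Σx)(Σy)/n = 620.2 − 581.56 = 38.64
Syy = Σy² − (Σy)²/n = 816 − 768.8 = 47.2
R² = Sxy²/(Sxx·Syy) = (38.64)²/(47.528·47.2) = 0.665553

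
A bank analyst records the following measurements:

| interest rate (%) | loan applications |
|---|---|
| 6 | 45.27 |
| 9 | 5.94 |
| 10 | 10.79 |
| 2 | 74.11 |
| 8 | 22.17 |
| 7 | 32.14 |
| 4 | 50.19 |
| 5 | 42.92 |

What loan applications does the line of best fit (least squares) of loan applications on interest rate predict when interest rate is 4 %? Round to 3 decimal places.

n = 8, Σx = 51, Σy = 283.53, Σxy = 1398.9, Σx² = 375
Sxx = Σx² − (Σx)²/n = 375 − 325.125 = 49.875
Sxy = Σxy − (Σx)(Σy)/n = 1398.9 − 1807.50375 = -408.60375
b = Sxy/Sxx = -408.60375/49.875 = -8.192556
a = ȳ − b·x̄ = 35.44125 − (-8.192556)·6.375 = 87.668797
ŷ(4) = a + b·4 = 87.668797 + (-8.192556)·4 = 54.898571

54.899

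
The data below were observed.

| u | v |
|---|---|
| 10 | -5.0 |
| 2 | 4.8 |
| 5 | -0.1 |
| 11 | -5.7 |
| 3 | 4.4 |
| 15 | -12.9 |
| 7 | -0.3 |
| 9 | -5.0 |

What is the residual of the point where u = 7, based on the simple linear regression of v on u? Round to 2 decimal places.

n = 8, Σx = 62, Σy = -19.8, Σxy = -331, Σx² = 614
Sxx = Σx² − (Σx)²/n = 614 − 480.5 = 133.5
Sxy = Σxy − (Σx)(Σy)/n = -331 − (-153.45) = -177.55
b = Sxy/Sxx = -177.55/133.5 = -1.329963
a = ȳ − b·x̄ = -2.475 − (-1.329963)·7.75 = 7.832210
ŷ(7) = 7.832210 + (-1.329963)·7 = -1.477528
residual = y − ŷ = -0.3 − (-1.477528) = 1.177528

1.18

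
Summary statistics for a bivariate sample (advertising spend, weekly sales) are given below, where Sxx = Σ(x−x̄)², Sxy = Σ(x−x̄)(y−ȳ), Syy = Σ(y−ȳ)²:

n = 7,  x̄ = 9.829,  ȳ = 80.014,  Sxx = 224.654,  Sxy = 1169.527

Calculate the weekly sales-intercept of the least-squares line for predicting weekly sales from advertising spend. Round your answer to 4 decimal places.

28.8452

b = Sxy/Sxx = 1169.527/224.654 = 5.205903
a = ȳ − b·x̄ = 80.014 − 5.205903·9.829 = 28.845176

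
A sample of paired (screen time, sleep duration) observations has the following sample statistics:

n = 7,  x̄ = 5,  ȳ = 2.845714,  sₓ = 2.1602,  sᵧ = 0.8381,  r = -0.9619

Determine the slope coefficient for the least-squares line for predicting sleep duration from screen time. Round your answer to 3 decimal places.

b = r · sᵧ/sₓ = -0.9619 · 0.8381/2.1602 = -0.373192

-0.373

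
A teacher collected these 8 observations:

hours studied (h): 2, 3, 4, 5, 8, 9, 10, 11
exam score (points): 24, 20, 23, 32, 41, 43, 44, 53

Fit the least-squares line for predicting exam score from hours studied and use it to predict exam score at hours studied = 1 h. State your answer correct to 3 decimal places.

16.354

n = 8, Σx = 52, Σy = 280, Σxy = 2098, Σx² = 420
Sxx = Σx² − (Σx)²/n = 420 − 338 = 82
Sxy = Σxy − (Σx)(Σy)/n = 2098 − 1820 = 278
b = Sxy/Sxx = 278/82 = 3.390244
a = ȳ − b·x̄ = 35 − 3.390244·6.5 = 12.963415
ŷ(1) = a + b·1 = 12.963415 + 3.390244·1 = 16.353659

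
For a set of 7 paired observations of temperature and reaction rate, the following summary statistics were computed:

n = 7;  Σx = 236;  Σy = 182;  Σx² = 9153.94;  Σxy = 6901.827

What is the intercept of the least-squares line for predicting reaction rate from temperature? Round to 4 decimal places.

Sxx = Σx² − (Σx)²/n = 9153.94 − 7956.571429 = 1197.368571
Sxy = Σxy − (Σx)(Σy)/n = 6901.827 − 6136 = 765.827
b = Sxy/Sxx = 765.827/1197.368571 = 0.639592
a = ȳ − b·x̄ = 26 − 0.639592·33.714286 = 4.436623

4.4366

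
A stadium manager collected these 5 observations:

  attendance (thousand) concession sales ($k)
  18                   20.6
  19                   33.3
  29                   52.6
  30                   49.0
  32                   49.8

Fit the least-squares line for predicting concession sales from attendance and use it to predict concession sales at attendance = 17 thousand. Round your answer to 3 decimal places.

n = 5, Σx = 128, Σy = 205.3, Σxy = 5592.5, Σx² = 3450
Sxx = Σx² − (Σx)²/n = 3450 − 3276.8 = 173.2
Sxy = Σxy − (Σx)(Σy)/n = 5592.5 − 5255.68 = 336.82
b = Sxy/Sxx = 336.82/173.2 = 1.944688
a = ȳ − b·x̄ = 41.06 − 1.944688·25.6 = -8.724018
ŷ(17) = a + b·17 = -8.724018 + 1.944688·17 = 24.335681

24.336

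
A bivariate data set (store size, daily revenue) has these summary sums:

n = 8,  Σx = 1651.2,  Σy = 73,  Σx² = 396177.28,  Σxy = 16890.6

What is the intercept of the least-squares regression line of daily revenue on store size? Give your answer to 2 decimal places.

2.33

Sxx = Σx² − (Σx)²/n = 396177.28 − 340807.68 = 55369.6
Sxy = Σxy − (Σx)(Σy)/n = 16890.6 − 15067.2 = 1823.4
b = Sxy/Sxx = 1823.4/55369.6 = 0.032931
a = ȳ − b·x̄ = 9.125 − 0.032931·206.4 = 2.327953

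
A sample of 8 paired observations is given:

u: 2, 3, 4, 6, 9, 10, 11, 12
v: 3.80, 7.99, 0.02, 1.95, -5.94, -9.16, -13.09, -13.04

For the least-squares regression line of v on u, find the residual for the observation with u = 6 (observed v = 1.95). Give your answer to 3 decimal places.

3.169

n = 8, Σx = 57, Σy = -27.47, Σxy = -402.18, Σx² = 511
Sxx = Σx² − (Σx)²/n = 511 − 406.125 = 104.875
Sxy = Σxy − (Σx)(Σy)/n = -402.18 − (-195.72375) = -206.45625
b = Sxy/Sxx = -206.45625/104.875 = -1.968594
a = ȳ − b·x̄ = -3.43375 − (-1.968594)·7.125 = 10.592479
ŷ(6) = 10.592479 + (-1.968594)·6 = -1.219082
residual = y − ŷ = 1.95 − (-1.219082) = 3.169082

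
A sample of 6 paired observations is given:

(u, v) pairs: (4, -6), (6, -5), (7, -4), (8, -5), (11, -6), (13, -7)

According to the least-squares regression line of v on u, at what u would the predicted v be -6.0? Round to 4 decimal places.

n = 6, Σx = 49, Σy = -33, Σxy = -279, Σx² = 455
Sxx = Σx² − (Σx)²/n = 455 − 400.166667 = 54.833333
Sxy = Σxy − (Σx)(Σy)/n = -279 − (-269.5) = -9.5
b = Sxy/Sxx = -9.5/54.833333 = -0.173252
a = ȳ − b·x̄ = -5.5 − (-0.173252)·8.166667 = -4.085106
Set a + b·x = -6.0: x = (-6.0 − (-4.085106)) / (-0.173252) = 11.052632

11.0526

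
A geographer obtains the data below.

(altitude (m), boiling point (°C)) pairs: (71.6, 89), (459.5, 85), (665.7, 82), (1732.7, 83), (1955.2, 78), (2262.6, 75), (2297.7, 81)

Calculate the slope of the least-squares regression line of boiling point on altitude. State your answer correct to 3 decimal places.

-0.004

n = 7, Σx = 9445, Σy = 573, Σxy = 752145.7, Σx² = 17883263.68
Sxx = Σx² − (Σx)²/n = 17883263.68 − 12744003.571429 = 5139260.108571
Sxy = Σxy − (Σx)(Σy)/n = 752145.7 − 773140.714286 = -20995.014286
b = Sxy/Sxx = -20995.014286/5139260.108571 = -0.004085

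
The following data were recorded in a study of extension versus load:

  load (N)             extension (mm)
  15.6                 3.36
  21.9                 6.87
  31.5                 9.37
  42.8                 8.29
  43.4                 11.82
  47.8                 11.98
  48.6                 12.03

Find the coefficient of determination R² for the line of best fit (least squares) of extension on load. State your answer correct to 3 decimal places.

n = 7, Σx = 251.6, Σy = 63.72, Σxy = 2523.126, Σx² = 10077.42, Σy² = 642.9612
Sxx = Σx² − (Σx)²/n = 10077.42 − 9043.222857 = 1034.197143
Sxy = Σxy − (Σx)(Σy)/n = 2523.126 − 2290.278857 = 232.847143
Syy = Σy² − (Σy)²/n = 642.9612 − 580.034057 = 62.927143
R² = Sxy²/(Sxx·Syy) = (232.847143)²/(1034.197143·62.927143) = 0.833106

0.833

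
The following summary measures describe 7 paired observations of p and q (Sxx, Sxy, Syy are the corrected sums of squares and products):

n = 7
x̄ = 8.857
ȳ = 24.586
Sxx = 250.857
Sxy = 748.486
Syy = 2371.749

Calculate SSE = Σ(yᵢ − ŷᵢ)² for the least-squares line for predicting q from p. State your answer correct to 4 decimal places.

b = Sxy/Sxx = 748.486/250.857 = 2.983716
SSE = Syy − b·Sxy = 2371.749 − 2.983716·748.486 = 138.479479

138.4795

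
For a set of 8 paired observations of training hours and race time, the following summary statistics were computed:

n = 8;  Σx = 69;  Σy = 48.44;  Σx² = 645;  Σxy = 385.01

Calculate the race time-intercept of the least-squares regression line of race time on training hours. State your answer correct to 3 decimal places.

11.725

Sxx = Σx² − (Σx)²/n = 645 − 595.125 = 49.875
Sxy = Σxy − (Σx)(Σy)/n = 385.01 − 417.795 = -32.785
b = Sxy/Sxx = -32.785/49.875 = -0.657343
a = ȳ − b·x̄ = 6.055 − (-0.657343)·8.625 = 11.724586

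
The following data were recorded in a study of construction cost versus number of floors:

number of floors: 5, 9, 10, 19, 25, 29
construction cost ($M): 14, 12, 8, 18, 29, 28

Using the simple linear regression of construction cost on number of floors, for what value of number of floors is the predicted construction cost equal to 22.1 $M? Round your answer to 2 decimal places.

n = 6, Σx = 97, Σy = 109, Σxy = 2137, Σx² = 2033
Sxx = Σx² − (Σx)²/n = 2033 − 1568.166667 = 464.833333
Sxy = Σxy − (Σx)(Σy)/n = 2137 − 1762.166667 = 374.833333
b = Sxy/Sxx = 374.833333/464.833333 = 0.806382
a = ȳ − b·x̄ = 18.166667 − 0.806382·16.166667 = 5.130154
Set a + b·x = 22.1: x = (22.1 − 5.130154) / 0.806382 = 21.044420

21.04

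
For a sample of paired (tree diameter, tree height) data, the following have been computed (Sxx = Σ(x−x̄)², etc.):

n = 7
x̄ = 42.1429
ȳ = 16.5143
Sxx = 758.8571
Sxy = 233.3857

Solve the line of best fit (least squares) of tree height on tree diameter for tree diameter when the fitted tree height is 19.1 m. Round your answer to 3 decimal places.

b = Sxy/Sxx = 233.3857/758.8571 = 0.307549
a = ȳ − b·x̄ = 16.5143 − 0.307549·42.1429 = 3.553296
Set a + b·x = 19.1: x = (19.1 − 3.553296) / 0.307549 = 50.550342

50.550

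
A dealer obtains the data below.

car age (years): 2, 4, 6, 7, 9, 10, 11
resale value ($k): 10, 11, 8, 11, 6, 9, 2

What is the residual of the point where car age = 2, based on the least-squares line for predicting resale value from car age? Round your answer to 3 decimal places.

n = 7, Σx = 49, Σy = 57, Σxy = 355, Σx² = 407
Sxx = Σx² − (Σx)²/n = 407 − 343 = 64
Sxy = Σxy − (Σx)(Σy)/n = 355 − 399 = -44
b = Sxy/Sxx = -44/64 = -0.6875
a = ȳ − b·x̄ = 8.142857 − (-0.6875)·7 = 12.955357
ŷ(2) = 12.955357 + (-0.6875)·2 = 11.580357
residual = y − ŷ = 10 − 11.580357 = -1.580357

-1.580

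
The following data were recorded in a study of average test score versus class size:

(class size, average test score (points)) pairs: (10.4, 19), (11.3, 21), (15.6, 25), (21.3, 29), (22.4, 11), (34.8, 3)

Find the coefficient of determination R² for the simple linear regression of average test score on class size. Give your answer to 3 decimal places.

0.454

n = 6, Σx = 115.8, Σy = 108, Σxy = 1793.4, Σx² = 2645.7, Σy² = 2398
Sxx = Σx² − (Σx)²/n = 2645.7 − 2234.94 = 410.76
Sxy = Σxy − (Σx)(Σy)/n = 1793.4 − 2084.4 = -291
Syy = Σy² − (Σy)²/n = 2398 − 1944 = 454
R² = Sxy²/(Sxx·Syy) = (-291)²/(410.76·454) = 0.454090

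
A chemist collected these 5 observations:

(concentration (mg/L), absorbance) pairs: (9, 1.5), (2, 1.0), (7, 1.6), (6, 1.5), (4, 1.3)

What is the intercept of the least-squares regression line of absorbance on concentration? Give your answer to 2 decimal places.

n = 5, Σx = 28, Σy = 6.9, Σxy = 40.9, Σx² = 186
Sxx = Σx² − (Σx)²/n = 186 − 156.8 = 29.2
Sxy = Σxy − (Σx)(Σy)/n = 40.9 − 38.64 = 2.26
b = Sxy/Sxx = 2.26/29.2 = 0.077397
a = ȳ − b·x̄ = 1.38 − 0.077397·5.6 = 0.946575

0.95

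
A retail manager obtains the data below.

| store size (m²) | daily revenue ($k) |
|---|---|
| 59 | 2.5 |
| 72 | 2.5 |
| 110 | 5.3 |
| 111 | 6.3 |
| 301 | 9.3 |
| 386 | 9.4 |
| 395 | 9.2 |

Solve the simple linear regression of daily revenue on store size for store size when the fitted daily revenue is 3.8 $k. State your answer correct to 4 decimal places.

69.8200

n = 7, Σx = 1434, Σy = 44.5, Σxy = 11671.5, Σx² = 428708
Sxx = Σx² − (Σx)²/n = 428708 − 293765.142857 = 134942.857143
Sxy = Σxy − (Σx)(Σy)/n = 11671.5 − 9116.142857 = 2555.357143
b = Sxy/Sxx = 2555.357143/134942.857143 = 0.018937
a = ȳ − b·x̄ = 6.357143 − 0.018937·204.857143 = 2.477848
Set a + b·x = 3.8: x = (3.8 − 2.477848) / 0.018937 = 69.819986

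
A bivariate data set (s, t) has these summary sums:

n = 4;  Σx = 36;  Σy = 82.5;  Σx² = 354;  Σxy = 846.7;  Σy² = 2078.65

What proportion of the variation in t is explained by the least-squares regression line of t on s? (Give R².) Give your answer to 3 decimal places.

Sxx = Σx² − (Σx)²/n = 354 − 324 = 30
Sxy = Σxy − (Σx)(Σy)/n = 846.7 − 742.5 = 104.2
Syy = Σy² − (Σy)²/n = 2078.65 − 1701.5625 = 377.0875
R² = Sxy²/(Sxx·Syy) = (104.2)²/(30·377.0875) = 0.959781

0.960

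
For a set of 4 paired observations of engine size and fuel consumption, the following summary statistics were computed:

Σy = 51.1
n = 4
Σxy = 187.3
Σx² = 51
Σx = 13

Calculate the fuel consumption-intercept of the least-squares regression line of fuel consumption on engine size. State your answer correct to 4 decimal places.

Sxx = Σx² − (Σx)²/n = 51 − 42.25 = 8.75
Sxy = Σxy − (Σx)(Σy)/n = 187.3 − 166.075 = 21.225
b = Sxy/Sxx = 21.225/8.75 = 2.425714
a = ȳ − b·x̄ = 12.775 − 2.425714·3.25 = 4.891429

4.8914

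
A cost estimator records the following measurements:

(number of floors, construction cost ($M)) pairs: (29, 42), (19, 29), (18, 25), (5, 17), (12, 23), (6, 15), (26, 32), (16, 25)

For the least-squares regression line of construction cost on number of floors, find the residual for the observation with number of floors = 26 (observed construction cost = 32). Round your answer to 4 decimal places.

n = 8, Σx = 131, Σy = 208, Σxy = 3902, Σx² = 2663
Sxx = Σx² − (Σx)²/n = 2663 − 2145.125 = 517.875
Sxy = Σxy − (Σx)(Σy)/n = 3902 − 3406 = 496
b = Sxy/Sxx = 496/517.875 = 0.957760
a = ȳ − b·x̄ = 26 − 0.957760·16.375 = 10.316679
ŷ(26) = 10.316679 + 0.957760·26 = 35.218441
residual = y − ŷ = 32 − 35.218441 = -3.218441

-3.2184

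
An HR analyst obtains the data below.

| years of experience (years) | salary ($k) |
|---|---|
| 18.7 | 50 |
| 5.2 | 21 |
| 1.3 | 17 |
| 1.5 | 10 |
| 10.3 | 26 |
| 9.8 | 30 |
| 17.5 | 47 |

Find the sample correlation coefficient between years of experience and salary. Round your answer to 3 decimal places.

0.978

n = 7, Σx = 64.3, Σy = 201, Σxy = 2465.6, Σx² = 889.05, Σy² = 7115
Sxx = Σx² − (Σx)²/n = 889.05 − 590.641429 = 298.408571
Sxy = Σxy − (Σx)(Σy)/n = 2465.6 − 1846.328571 = 619.271429
Syy = Σy² − (Σy)²/n = 7115 − 5771.571429 = 1343.428571
r = Sxy/√(Sxx·Syy) = 619.271429/√(400890.600816) = 619.271429/633.159222 = 0.978066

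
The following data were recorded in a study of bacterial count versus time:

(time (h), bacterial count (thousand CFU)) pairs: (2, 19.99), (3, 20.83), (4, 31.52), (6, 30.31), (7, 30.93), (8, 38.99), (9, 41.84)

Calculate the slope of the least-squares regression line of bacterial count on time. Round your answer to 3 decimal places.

2.897

n = 7, Σx = 39, Σy = 214.41, Σxy = 1315.4, Σx² = 259
Sxx = Σx² − (Σx)²/n = 259 − 217.285714 = 41.714286
Sxy = Σxy − (Σx)(Σy)/n = 1315.4 − 1194.57 = 120.83
b = Sxy/Sxx = 120.83/41.714286 = 2.896610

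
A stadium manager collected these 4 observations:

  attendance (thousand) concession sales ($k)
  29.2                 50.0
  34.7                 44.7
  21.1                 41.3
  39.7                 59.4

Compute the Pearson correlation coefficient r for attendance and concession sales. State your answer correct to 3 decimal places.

n = 4, Σx = 124.7, Σy = 195.4, Σxy = 6240.7, Σx² = 4078.03, Σy² = 9732.14
Sxx = Σx² − (Σx)²/n = 4078.03 − 3887.5225 = 190.5075
Sxy = Σxy − (Σx)(Σy)/n = 6240.7 − 6091.595 = 149.105
Syy = Σy² − (Σy)²/n = 9732.14 − 9545.29 = 186.85
r = Sxy/√(Sxx·Syy) = 149.105/√(35596.326375) = 149.105/188.669887 = 0.790296

0.790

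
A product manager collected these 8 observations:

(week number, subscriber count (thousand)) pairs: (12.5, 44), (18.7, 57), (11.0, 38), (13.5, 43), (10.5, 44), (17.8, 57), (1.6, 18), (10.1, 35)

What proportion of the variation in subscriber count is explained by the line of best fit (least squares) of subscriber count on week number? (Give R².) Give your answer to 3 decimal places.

n = 8, Σx = 95.7, Σy = 336, Σxy = 4473.3, Σx² = 1340.85, Σy² = 15212
Sxx = Σx² − (Σx)²/n = 1340.85 − 1144.81125 = 196.03875
Sxy = Σxy − (Σx)(Σy)/n = 4473.3 − 4019.4 = 453.9
Syy = Σy² − (Σy)²/n = 15212 − 14112 = 1100
R² = Sxy²/(Sxx·Syy) = (453.9)²/(196.03875·1100) = 0.955401

0.955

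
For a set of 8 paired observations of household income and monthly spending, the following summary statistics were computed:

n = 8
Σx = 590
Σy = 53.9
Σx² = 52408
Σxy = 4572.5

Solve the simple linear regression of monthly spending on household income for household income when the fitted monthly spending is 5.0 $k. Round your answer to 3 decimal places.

47.877

Sxx = Σx² − (Σx)²/n = 52408 − 43512.5 = 8895.5
Sxy = Σxy − (Σx)(Σy)/n = 4572.5 − 3975.125 = 597.375
b = Sxy/Sxx = 597.375/8895.5 = 0.067155
a = ȳ − b·x̄ = 6.7375 − 0.067155·73.75 = 1.784838
Set a + b·x = 5.0: x = (5.0 − 1.784838) / 0.067155 = 47.876920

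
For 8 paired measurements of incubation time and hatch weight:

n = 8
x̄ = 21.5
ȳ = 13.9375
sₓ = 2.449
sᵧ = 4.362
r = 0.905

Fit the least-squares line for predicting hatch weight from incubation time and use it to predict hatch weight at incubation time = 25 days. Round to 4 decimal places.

b = r · sᵧ/sₓ = 0.905 · 4.362/2.449 = 1.611927
a = ȳ − b·x̄ = 13.9375 − 1.611927·21.5 = -20.718937
ŷ(25) = a + b·25 = -20.718937 + 1.611927·25 = 19.579246

19.5792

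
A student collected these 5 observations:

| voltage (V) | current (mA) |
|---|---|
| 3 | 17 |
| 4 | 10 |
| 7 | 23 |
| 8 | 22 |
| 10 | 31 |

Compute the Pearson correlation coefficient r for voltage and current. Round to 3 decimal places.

n = 5, Σx = 32, Σy = 103, Σxy = 738, Σx² = 238, Σy² = 2363
Sxx = Σx² − (Σx)²/n = 238 − 204.8 = 33.2
Sxy = Σxy − (Σx)(Σy)/n = 738 − 659.2 = 78.8
Syy = Σy² − (Σy)²/n = 2363 − 2121.8 = 241.2
r = Sxy/√(Sxx·Syy) = 78.8/√(8007.84) = 78.8/89.486535 = 0.880579

0.881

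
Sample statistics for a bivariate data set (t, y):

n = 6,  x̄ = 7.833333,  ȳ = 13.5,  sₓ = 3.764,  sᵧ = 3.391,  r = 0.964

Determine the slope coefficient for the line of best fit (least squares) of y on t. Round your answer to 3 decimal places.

0.868

b = r · sᵧ/sₓ = 0.964 · 3.391/3.764 = 0.868471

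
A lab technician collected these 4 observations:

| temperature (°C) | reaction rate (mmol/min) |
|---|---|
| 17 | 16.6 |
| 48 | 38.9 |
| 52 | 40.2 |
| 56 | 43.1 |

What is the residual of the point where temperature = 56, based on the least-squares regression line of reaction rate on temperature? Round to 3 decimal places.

n = 4, Σx = 173, Σy = 138.8, Σxy = 6653.4, Σx² = 8433
Sxx = Σx² − (Σx)²/n = 8433 − 7482.25 = 950.75
Sxy = Σxy − (Σx)(Σy)/n = 6653.4 − 6003.1 = 650.3
b = Sxy/Sxx = 650.3/950.75 = 0.683986
a = ȳ − b·x̄ = 34.7 − 0.683986·43.25 = 5.117591
ŷ(56) = 5.117591 + 0.683986·56 = 43.420826
residual = y − ŷ = 43.1 − 43.420826 = -0.320826

-0.321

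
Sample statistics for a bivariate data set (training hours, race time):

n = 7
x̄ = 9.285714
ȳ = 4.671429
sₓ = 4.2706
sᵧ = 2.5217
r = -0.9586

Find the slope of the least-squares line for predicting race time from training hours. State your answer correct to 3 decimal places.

-0.566

b = r · sᵧ/sₓ = -0.9586 · 2.5217/4.2706 = -0.566033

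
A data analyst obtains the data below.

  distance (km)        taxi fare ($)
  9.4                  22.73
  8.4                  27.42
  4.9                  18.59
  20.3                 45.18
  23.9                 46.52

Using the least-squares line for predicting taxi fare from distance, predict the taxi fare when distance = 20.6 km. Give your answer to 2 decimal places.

n = 5, Σx = 66.9, Σy = 160.44, Σxy = 2564.063, Σx² = 1166.23
Sxx = Σx² − (Σx)²/n = 1166.23 − 895.122 = 271.108
Sxy = Σxy − (Σx)(Σy)/n = 2564.063 − 2146.6872 = 417.3758
b = Sxy/Sxx = 417.3758/271.108 = 1.539519
a = ȳ − b·x̄ = 32.088 − 1.539519·13.38 = 11.489242
ŷ(20.6) = a + b·20.6 = 11.489242 + 1.539519·20.6 = 43.203324

43.20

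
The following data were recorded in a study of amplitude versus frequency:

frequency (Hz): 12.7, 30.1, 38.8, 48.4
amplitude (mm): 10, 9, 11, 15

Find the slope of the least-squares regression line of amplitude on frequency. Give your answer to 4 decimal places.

0.1278

n = 4, Σx = 130, Σy = 45, Σxy = 1550.7, Σx² = 4915.3
Sxx = Σx² − (Σx)²/n = 4915.3 − 4225 = 690.3
Sxy = Σxy − (Σx)(Σy)/n = 1550.7 − 1462.5 = 88.2
b = Sxy/Sxx = 88.2/690.3 = 0.127771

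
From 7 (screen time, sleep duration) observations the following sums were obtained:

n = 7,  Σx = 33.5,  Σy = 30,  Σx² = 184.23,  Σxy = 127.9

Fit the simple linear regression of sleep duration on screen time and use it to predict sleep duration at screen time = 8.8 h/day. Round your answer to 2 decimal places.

Sxx = Σx² − (Σx)²/n = 184.23 − 160.321429 = 23.908571
Sxy = Σxy − (Σx)(Σy)/n = 127.9 − 143.571429 = -15.671429
b = Sxy/Sxx = -15.671429/23.908571 = -0.655473
a = ȳ − b·x̄ = 4.285714 − (-0.655473)·4.785714 = 7.422622
ŷ(8.8) = a + b·8.8 = 7.422622 + (-0.655473)·8.8 = 1.654457

1.65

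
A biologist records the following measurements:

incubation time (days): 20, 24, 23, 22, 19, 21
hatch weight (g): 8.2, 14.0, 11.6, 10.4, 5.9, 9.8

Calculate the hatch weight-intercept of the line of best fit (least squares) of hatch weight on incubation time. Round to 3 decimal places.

-21.530

n = 6, Σx = 129, Σy = 59.9, Σxy = 1313.5, Σx² = 2791
Sxx = Σx² − (Σx)²/n = 2791 − 2773.5 = 17.5
Sxy = Σxy − (Σx)(Σy)/n = 1313.5 − 1287.85 = 25.65
b = Sxy/Sxx = 25.65/17.5 = 1.465714
a = ȳ − b·x̄ = 9.983333 − 1.465714·21.5 = -21.529524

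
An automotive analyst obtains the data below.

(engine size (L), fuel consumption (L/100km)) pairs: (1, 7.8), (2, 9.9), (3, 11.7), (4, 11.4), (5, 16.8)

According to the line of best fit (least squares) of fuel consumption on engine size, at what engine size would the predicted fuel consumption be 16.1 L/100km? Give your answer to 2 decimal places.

5.35

n = 5, Σx = 15, Σy = 57.6, Σxy = 192.3, Σx² = 55
Sxx = Σx² − (Σx)²/n = 55 − 45 = 10
Sxy = Σxy − (Σx)(Σy)/n = 192.3 − 172.8 = 19.5
b = Sxy/Sxx = 19.5/10 = 1.95
a = ȳ − b·x̄ = 11.52 − 1.95·3 = 5.67
Set a + b·x = 16.1: x = (16.1 − 5.67) / 1.95 = 5.348718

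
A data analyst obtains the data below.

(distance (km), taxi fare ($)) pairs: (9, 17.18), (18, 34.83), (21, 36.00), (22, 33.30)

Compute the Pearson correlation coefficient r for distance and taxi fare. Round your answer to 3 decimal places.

0.939

n = 4, Σx = 70, Σy = 121.31, Σxy = 2270.16, Σx² = 1330, Σy² = 3913.1713
Sxx = Σx² − (Σx)²/n = 1330 − 1225 = 105
Sxy = Σxy − (Σx)(Σy)/n = 2270.16 − 2122.925 = 147.235
Syy = Σy² − (Σy)²/n = 3913.1713 − 3679.029025 = 234.142275
r = Sxy/√(Sxx·Syy) = 147.235/√(24584.938875) = 147.235/156.795851 = 0.939024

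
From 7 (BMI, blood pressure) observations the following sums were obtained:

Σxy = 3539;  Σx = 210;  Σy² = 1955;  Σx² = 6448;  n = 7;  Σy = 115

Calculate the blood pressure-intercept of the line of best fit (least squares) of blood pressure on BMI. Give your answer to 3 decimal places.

-1.612

Sxx = Σx² − (Σx)²/n = 6448 − 6300 = 148
Sxy = Σxy − (Σx)(Σy)/n = 3539 − 3450 = 89
b = Sxy/Sxx = 89/148 = 0.601351
a = ȳ − b·x̄ = 16.428571 − 0.601351·30 = -1.611969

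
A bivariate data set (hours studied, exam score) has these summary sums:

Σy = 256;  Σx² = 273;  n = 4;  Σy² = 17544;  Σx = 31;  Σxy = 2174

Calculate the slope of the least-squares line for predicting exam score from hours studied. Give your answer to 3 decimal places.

5.802

Sxx = Σx² − (Σx)²/n = 273 − 240.25 = 32.75
Sxy = Σxy − (Σx)(Σy)/n = 2174 − 1984 = 190
b = Sxy/Sxx = 190/32.75 = 5.801527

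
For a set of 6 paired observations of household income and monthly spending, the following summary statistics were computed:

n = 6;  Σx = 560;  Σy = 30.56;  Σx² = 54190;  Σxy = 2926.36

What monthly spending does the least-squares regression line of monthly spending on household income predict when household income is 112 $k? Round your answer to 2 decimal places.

5.81

Sxx = Σx² − (Σx)²/n = 54190 − 52266.666667 = 1923.333333
Sxy = Σxy − (Σx)(Σy)/n = 2926.36 − 2852.266667 = 74.093333
b = Sxy/Sxx = 74.093333/1923.333333 = 0.038523
a = ȳ − b·x̄ = 5.093333 − 0.038523·93.333333 = 1.497816
ŷ(112) = a + b·112 = 1.497816 + 0.038523·112 = 5.812437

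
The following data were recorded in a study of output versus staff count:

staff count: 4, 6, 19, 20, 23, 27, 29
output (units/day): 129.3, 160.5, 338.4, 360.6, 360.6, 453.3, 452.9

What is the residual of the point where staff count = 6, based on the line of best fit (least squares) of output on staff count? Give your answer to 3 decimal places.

0.458

n = 7, Σx = 128, Σy = 2255.6, Σxy = 48788.8, Σx² = 2912
Sxx = Σx² − (Σx)²/n = 2912 − 2340.571429 = 571.428571
Sxy = Σxy − (Σx)(Σy)/n = 48788.8 − 41245.257143 = 7543.542857
b = Sxy/Sxx = 7543.542857/571.428571 = 13.2012
a = ȳ − b·x̄ = 322.228571 − 13.2012·18.285714 = 80.8352
ŷ(6) = 80.8352 + 13.2012·6 = 160.0424
residual = y − ŷ = 160.5 − 160.0424 = 0.4576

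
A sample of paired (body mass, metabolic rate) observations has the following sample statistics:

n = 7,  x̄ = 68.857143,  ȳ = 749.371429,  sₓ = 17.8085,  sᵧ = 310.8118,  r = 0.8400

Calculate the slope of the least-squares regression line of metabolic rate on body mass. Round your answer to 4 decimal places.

14.6605

b = r · sᵧ/sₓ = 0.84 · 310.8118/17.8085 = 14.660522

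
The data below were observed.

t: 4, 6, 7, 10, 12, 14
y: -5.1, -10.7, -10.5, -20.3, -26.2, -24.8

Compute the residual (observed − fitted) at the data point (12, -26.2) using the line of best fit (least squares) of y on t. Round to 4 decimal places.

-2.9522

n = 6, Σx = 53, Σy = -97.6, Σxy = -1022.7, Σx² = 541
Sxx = Σx² − (Σx)²/n = 541 − 468.166667 = 72.833333
Sxy = Σxy − (Σx)(Σy)/n = -1022.7 − (-862.133333) = -160.566667
b = Sxy/Sxx = -160.566667/72.833333 = -2.204577
a = ȳ − b·x̄ = -16.266667 − (-2.204577)·8.833333 = 3.207094
ŷ(12) = 3.207094 + (-2.204577)·12 = -23.247826
residual = y − ŷ = -26.2 − (-23.247826) = -2.952174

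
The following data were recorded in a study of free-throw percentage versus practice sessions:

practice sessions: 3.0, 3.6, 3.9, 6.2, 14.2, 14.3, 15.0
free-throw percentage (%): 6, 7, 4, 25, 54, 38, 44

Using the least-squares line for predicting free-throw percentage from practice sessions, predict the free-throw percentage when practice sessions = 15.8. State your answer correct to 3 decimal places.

50.310

n = 7, Σx = 60.2, Σy = 178, Σxy = 2184, Σx² = 706.74
Sxx = Σx² − (Σx)²/n = 706.74 − 517.72 = 189.02
Sxy = Σxy − (Σx)(Σy)/n = 2184 − 1530.8 = 653.2
b = Sxy/Sxx = 653.2/189.02 = 3.455719
a = ȳ − b·x̄ = 25.428571 − 3.455719·8.6 = -4.290612
ŷ(15.8) = a + b·15.8 = -4.290612 + 3.455719·15.8 = 50.309748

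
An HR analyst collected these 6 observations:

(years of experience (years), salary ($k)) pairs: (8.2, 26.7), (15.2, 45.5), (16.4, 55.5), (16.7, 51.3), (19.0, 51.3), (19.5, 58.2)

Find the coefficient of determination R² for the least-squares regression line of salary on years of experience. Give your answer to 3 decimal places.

n = 6, Σx = 95, Σy = 288.5, Σxy = 4787.05, Σx² = 1587.38, Σy² = 14514.01
Sxx = Σx² − (Σx)²/n = 1587.38 − 1504.166667 = 83.213333
Sxy = Σxy − (Σx)(Σy)/n = 4787.05 − 4567.916667 = 219.133333
Syy = Σy² − (Σy)²/n = 14514.01 − 13872.041667 = 641.968333
R² = Sxy²/(Sxx·Syy) = (219.133333)²/(83.213333·641.968333) = 0.898898

0.899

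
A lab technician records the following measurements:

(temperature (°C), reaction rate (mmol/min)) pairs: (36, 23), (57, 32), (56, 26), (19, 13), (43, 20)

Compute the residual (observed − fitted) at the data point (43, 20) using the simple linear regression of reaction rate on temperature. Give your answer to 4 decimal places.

n = 5, Σx = 211, Σy = 114, Σxy = 5215, Σx² = 9891
Sxx = Σx² − (Σx)²/n = 9891 − 8904.2 = 986.8
Sxy = Σxy − (Σx)(Σy)/n = 5215 − 4810.8 = 404.2
b = Sxy/Sxx = 404.2/986.8 = 0.409607
a = ȳ − b·x̄ = 22.8 − 0.409607·42.2 = 5.514593
ŷ(43) = 5.514593 + 0.409607·43 = 23.127685
residual = y − ŷ = 20 − 23.127685 = -3.127685

-3.1277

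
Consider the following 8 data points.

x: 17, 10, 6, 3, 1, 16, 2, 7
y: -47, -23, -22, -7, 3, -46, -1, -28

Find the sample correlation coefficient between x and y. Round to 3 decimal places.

-0.966

n = 8, Σx = 62, Σy = -171, Σxy = -2113, Σx² = 744, Σy² = 6181
Sxx = Σx² − (Σx)²/n = 744 − 480.5 = 263.5
Sxy = Σxy − (Σx)(Σy)/n = -2113 − (-1325.25) = -787.75
Syy = Σy² − (Σy)²/n = 6181 − 3655.125 = 2525.875
r = Sxy/√(Sxx·Syy) = -787.75/√(665568.0625) = -787.75/815.823549 = -0.965589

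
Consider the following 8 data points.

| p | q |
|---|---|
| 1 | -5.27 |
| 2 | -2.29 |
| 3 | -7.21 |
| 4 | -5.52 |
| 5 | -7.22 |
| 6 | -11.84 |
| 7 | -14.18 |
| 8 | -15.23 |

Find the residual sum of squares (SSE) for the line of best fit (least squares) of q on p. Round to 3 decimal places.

n = 8, Σx = 36, Σy = -68.76, Σxy = -381.8, Σx² = 204, Σy² = 740.8108
Sxx = Σx² − (Σx)²/n = 204 − 162 = 42
Sxy = Σxy − (Σx)(Σy)/n = -381.8 − (-309.42) = -72.38
Syy = Σy² − (Σy)²/n = 740.8108 − 590.9922 = 149.8186
b = Sxy/Sxx = -72.38/42 = -1.723333
SSE = Syy − b·Sxy = 149.8186 − (-1.723333)·(-72.38) = 25.083733

25.084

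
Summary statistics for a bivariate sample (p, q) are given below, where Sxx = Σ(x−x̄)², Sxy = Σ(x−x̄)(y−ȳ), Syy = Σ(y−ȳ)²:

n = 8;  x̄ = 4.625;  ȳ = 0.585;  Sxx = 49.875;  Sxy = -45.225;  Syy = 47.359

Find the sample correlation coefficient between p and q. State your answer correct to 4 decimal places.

r = Sxy/√(Sxx·Syy) = -45.225/√(2362.030125) = -45.225/48.600721 = -0.930542

-0.9305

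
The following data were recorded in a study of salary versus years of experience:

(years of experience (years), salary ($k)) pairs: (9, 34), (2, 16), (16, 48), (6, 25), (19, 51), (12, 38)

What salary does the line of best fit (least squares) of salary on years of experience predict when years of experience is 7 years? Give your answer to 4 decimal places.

n = 6, Σx = 64, Σy = 212, Σxy = 2681, Σx² = 882
Sxx = Σx² − (Σx)²/n = 882 − 682.666667 = 199.333333
Sxy = Σxy − (Σx)(Σy)/n = 2681 − 2261.333333 = 419.666667
b = Sxy/Sxx = 419.666667/199.333333 = 2.105351
a = ȳ − b·x̄ = 35.333333 − 2.105351·10.666667 = 12.876254
ŷ(7) = a + b·7 = 12.876254 + 2.105351·7 = 27.613712

27.6137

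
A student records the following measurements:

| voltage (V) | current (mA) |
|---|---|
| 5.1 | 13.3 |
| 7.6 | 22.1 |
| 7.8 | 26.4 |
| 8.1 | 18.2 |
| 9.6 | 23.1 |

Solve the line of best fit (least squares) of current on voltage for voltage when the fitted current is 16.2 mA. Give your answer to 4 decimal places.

n = 5, Σx = 38.2, Σy = 103.1, Σxy = 810.89, Σx² = 302.38
Sxx = Σx² − (Σx)²/n = 302.38 − 291.848 = 10.532
Sxy = Σxy − (Σx)(Σy)/n = 810.89 − 787.684 = 23.206
b = Sxy/Sxx = 23.206/10.532 = 2.203380
a = ȳ − b·x̄ = 20.62 − 2.203380·7.64 = 3.786175
Set a + b·x = 16.2: x = (16.2 − 3.786175) / 2.203380 = 5.633991

5.6340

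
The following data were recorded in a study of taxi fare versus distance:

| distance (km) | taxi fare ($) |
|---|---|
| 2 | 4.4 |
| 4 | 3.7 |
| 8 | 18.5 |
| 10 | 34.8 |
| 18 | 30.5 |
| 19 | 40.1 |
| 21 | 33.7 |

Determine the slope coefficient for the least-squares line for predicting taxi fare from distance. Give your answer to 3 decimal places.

n = 7, Σx = 82, Σy = 165.7, Σxy = 2538.2, Σx² = 1310
Sxx = Σx² − (Σx)²/n = 1310 − 960.571429 = 349.428571
Sxy = Σxy − (Σx)(Σy)/n = 2538.2 − 1941.057143 = 597.142857
b = Sxy/Sxx = 597.142857/349.428571 = 1.708913

1.709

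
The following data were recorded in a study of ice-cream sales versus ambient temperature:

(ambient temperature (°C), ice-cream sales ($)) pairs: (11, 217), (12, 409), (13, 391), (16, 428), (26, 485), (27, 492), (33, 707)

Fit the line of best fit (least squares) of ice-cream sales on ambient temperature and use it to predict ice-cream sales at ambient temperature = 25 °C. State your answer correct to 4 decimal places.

524.1594

n = 7, Σx = 138, Σy = 3129, Σxy = 68451, Σx² = 3184
Sxx = Σx² − (Σx)²/n = 3184 − 2720.571429 = 463.428571
Sxy = Σxy − (Σx)(Σy)/n = 68451 − 61686 = 6765
b = Sxy/Sxx = 6765/463.428571 = 14.597719
a = ȳ − b·x̄ = 447 − 14.597719·19.714286 = 159.216400
ŷ(25) = a + b·25 = 159.216400 + 14.597719·25 = 524.159371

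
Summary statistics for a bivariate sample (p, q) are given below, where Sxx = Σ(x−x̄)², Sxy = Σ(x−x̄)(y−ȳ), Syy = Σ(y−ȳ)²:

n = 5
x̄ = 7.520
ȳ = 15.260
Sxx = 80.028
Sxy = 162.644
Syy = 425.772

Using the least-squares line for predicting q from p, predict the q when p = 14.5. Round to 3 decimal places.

b = Sxy/Sxx = 162.644/80.028 = 2.032339
a = ȳ − b·x̄ = 15.26 − 2.032339·7.52 = -0.023187
ŷ(14.5) = a + b·14.5 = -0.023187 + 2.032339·14.5 = 29.445724

29.446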